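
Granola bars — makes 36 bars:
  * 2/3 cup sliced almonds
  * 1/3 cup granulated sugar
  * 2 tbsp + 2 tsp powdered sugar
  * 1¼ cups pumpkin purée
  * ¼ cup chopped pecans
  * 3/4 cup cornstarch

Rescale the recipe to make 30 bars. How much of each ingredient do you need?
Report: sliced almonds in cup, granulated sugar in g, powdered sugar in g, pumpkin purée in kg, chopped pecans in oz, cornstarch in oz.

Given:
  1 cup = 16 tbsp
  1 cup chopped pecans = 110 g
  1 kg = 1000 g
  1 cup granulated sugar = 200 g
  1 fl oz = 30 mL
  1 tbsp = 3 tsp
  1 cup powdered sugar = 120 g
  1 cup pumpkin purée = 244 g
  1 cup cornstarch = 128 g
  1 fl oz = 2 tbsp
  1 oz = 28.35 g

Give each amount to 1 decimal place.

Scaling factor: 30/36 = 5/6.
sliced almonds: 2/3 cup × 5/6 ≈ 0.6 cup
granulated sugar: 1/3 cup × 5/6 × 200 g/cup ≈ 55.6 g
powdered sugar: (2 tbsp + 2 tsp = 8/3 tbsp) × 5/6 ÷ 16 tbsp/cup × 120 g/cup ≈ 16.7 g
pumpkin purée: 1.25 cup × 5/6 × 244 g/cup ÷ 1000 g/kg ≈ 0.3 kg
chopped pecans: 0.25 cup × 5/6 × 110 g/cup ÷ 28.35 g/oz ≈ 0.8 oz
cornstarch: 0.75 cup × 5/6 × 128 g/cup ÷ 28.35 g/oz ≈ 2.8 oz

sliced almonds: 0.6 cup; granulated sugar: 55.6 g; powdered sugar: 16.7 g; pumpkin purée: 0.3 kg; chopped pecans: 0.8 oz; cornstarch: 2.8 oz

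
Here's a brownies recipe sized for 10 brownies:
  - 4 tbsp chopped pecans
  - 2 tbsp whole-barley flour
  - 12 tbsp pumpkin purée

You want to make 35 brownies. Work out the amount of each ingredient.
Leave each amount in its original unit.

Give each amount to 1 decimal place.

Scaling factor: 35/10 = 7/2 = 3.5.
chopped pecans: 4 tbsp × 7/2 = 14.0 tbsp
whole-barley flour: 2 tbsp × 7/2 = 7.0 tbsp
pumpkin purée: 12 tbsp × 7/2 = 42.0 tbsp

chopped pecans: 14.0 tbsp; whole-barley flour: 7.0 tbsp; pumpkin purée: 42.0 tbsp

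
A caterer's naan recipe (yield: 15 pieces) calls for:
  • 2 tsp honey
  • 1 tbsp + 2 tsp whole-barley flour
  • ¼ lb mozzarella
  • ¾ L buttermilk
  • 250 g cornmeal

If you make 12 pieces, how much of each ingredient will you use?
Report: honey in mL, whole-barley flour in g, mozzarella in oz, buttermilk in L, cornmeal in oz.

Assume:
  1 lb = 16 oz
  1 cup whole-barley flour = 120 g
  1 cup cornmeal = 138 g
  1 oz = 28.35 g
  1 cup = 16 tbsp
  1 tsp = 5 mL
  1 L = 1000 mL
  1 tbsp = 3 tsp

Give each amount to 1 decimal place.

Scaling factor: 12/15 = 4/5 = 0.8.
honey: 2 tsp × 4/5 × 5 mL/tsp = 8.0 mL
whole-barley flour: (1 tbsp + 2 tsp = 5/3 tbsp) × 4/5 ÷ 16 tbsp/cup × 120 g/cup = 10.0 g
mozzarella: 0.25 lb × 4/5 × 16 oz/lb = 3.2 oz
buttermilk: 0.75 L × 4/5 = 0.6 L
cornmeal: 250 g × 4/5 ÷ 28.35 g/oz ≈ 7.1 oz

honey: 8.0 mL; whole-barley flour: 10.0 g; mozzarella: 3.2 oz; buttermilk: 0.6 L; cornmeal: 7.1 oz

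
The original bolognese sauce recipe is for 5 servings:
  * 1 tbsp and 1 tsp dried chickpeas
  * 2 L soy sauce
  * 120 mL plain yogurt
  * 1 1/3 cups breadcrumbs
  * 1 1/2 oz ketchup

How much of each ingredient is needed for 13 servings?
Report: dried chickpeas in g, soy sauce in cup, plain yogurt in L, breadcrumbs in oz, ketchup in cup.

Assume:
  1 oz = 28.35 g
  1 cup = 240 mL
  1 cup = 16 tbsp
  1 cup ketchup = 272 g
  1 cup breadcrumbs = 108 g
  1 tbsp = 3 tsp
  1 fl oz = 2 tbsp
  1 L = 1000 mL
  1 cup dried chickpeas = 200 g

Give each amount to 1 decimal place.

dried chickpeas: 43.3 g; soy sauce: 21.7 cup; plain yogurt: 0.3 L; breadcrumbs: 13.2 oz; ketchup: 0.4 cup

Scaling factor: 13/5 = 2.6.
dried chickpeas: (1 tbsp + 1 tsp = 4/3 tbsp) × 13/5 ÷ 16 tbsp/cup × 200 g/cup ≈ 43.3 g
soy sauce: 2 L × 13/5 × 1000 mL/L ÷ 240 mL/cup ≈ 21.7 cup
plain yogurt: 120 mL × 13/5 ÷ 1000 mL/L ≈ 0.3 L
breadcrumbs: 4/3 cup × 13/5 × 108 g/cup ÷ 28.35 g/oz ≈ 13.2 oz
ketchup: 1.5 oz × 13/5 × 28.35 g/oz ÷ 272 g/cup ≈ 0.4 cup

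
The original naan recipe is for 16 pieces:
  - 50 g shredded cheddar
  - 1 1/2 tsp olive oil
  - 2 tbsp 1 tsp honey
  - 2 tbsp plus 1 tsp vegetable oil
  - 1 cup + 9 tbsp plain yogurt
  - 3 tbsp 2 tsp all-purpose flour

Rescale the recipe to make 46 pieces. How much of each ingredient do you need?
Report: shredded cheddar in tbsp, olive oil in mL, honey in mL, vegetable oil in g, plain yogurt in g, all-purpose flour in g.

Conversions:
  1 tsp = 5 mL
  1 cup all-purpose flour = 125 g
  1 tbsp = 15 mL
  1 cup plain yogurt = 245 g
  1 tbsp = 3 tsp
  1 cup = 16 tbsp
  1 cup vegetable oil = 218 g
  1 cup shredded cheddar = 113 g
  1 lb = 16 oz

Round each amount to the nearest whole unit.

shredded cheddar: 20 tbsp; olive oil: 22 mL; honey: 101 mL; vegetable oil: 91 g; plain yogurt: 1101 g; all-purpose flour: 82 g

Scaling factor: 46/16 = 23/8 = 2.875.
shredded cheddar: 50 g × 23/8 ÷ 113 g/cup × 16 tbsp/cup ≈ 20 tbsp
olive oil: 1.5 tsp × 23/8 × 5 mL/tsp ≈ 22 mL
honey: (2 tbsp + 1 tsp = 7/3 tbsp) × 23/8 × 15 mL/tbsp ≈ 101 mL
vegetable oil: (2 tbsp + 1 tsp = 7/3 tbsp) × 23/8 ÷ 16 tbsp/cup × 218 g/cup ≈ 91 g
plain yogurt: (1 cup + 9 tbsp = 1.5625 cup) × 23/8 × 245 g/cup ≈ 1101 g
all-purpose flour: (3 tbsp + 2 tsp = 11/3 tbsp) × 23/8 ÷ 16 tbsp/cup × 125 g/cup ≈ 82 g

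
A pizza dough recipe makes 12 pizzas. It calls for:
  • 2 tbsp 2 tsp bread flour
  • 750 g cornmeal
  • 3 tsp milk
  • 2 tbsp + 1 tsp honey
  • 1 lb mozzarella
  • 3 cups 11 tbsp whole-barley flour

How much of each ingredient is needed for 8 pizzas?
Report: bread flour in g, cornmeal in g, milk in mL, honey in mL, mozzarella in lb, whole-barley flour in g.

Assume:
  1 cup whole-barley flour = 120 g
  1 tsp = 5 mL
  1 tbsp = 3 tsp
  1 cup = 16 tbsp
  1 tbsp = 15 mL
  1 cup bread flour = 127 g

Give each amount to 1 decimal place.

Scaling factor: 8/12 = 2/3.
bread flour: (2 tbsp + 2 tsp = 8/3 tbsp) × 2/3 ÷ 16 tbsp/cup × 127 g/cup ≈ 14.1 g
cornmeal: 750 g × 2/3 = 500.0 g
milk: 3 tsp × 2/3 × 5 mL/tsp = 10.0 mL
honey: (2 tbsp + 1 tsp = 7/3 tbsp) × 2/3 × 15 mL/tbsp ≈ 23.3 mL
mozzarella: 1 lb × 2/3 ≈ 0.7 lb
whole-barley flour: (3 cup + 11 tbsp = 3.6875 cup) × 2/3 × 120 g/cup = 295.0 g

bread flour: 14.1 g; cornmeal: 500.0 g; milk: 10.0 mL; honey: 23.3 mL; mozzarella: 0.7 lb; whole-barley flour: 295.0 g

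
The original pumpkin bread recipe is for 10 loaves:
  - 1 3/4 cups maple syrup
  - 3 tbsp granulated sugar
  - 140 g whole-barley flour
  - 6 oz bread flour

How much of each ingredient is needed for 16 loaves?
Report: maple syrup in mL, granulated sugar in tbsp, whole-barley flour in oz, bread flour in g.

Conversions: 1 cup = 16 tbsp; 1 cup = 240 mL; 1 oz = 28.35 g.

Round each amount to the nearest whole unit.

maple syrup: 672 mL; granulated sugar: 5 tbsp; whole-barley flour: 8 oz; bread flour: 272 g

Scaling factor: 16/10 = 8/5 = 1.6.
maple syrup: 1.75 cup × 8/5 × 240 mL/cup = 672 mL
granulated sugar: 3 tbsp × 8/5 ≈ 5 tbsp
whole-barley flour: 140 g × 8/5 ÷ 28.35 g/oz ≈ 8 oz
bread flour: 6 oz × 8/5 × 28.35 g/oz ≈ 272 g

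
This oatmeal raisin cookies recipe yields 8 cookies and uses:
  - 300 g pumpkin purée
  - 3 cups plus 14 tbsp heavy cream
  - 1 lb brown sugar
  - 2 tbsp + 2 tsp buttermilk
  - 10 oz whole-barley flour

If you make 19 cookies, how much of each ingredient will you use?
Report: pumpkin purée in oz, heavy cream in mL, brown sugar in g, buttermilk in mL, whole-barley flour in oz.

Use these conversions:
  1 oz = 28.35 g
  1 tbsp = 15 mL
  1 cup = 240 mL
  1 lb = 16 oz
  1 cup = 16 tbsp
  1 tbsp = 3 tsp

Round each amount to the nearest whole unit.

pumpkin purée: 25 oz; heavy cream: 2209 mL; brown sugar: 1077 g; buttermilk: 95 mL; whole-barley flour: 24 oz

Scaling factor: 19/8 = 2.375.
pumpkin purée: 300 g × 19/8 ÷ 28.35 g/oz ≈ 25 oz
heavy cream: (3 cup + 14 tbsp = 3.875 cup) × 19/8 × 240 mL/cup ≈ 2209 mL
brown sugar: 1 lb × 19/8 × 16 oz/lb × 28.35 g/oz ≈ 1077 g
buttermilk: (2 tbsp + 2 tsp = 8/3 tbsp) × 19/8 × 15 mL/tbsp = 95 mL
whole-barley flour: 10 oz × 19/8 ≈ 24 oz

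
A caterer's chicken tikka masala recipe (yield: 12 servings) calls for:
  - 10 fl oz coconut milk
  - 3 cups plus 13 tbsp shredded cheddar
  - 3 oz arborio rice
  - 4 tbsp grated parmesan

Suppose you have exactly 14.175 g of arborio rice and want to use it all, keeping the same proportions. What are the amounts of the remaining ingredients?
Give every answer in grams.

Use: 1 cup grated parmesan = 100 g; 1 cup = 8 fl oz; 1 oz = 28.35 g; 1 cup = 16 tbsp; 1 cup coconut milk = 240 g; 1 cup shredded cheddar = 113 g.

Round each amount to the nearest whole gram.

coconut milk: 50 g; shredded cheddar: 72 g; grated parmesan: 4 g

The original recipe has 85.05 g of arborio rice, so the scaling factor is 14.175 ÷ 85.05 = 1/6.
coconut milk: 10 fl oz × 1/6 ÷ 8 fl oz/cup × 240 g/cup = 50 g
shredded cheddar: (3 cup + 13 tbsp = 3.8125 cup) × 1/6 × 113 g/cup ≈ 72 g
grated parmesan: 4 tbsp × 1/6 ÷ 16 tbsp/cup × 100 g/cup ≈ 4 g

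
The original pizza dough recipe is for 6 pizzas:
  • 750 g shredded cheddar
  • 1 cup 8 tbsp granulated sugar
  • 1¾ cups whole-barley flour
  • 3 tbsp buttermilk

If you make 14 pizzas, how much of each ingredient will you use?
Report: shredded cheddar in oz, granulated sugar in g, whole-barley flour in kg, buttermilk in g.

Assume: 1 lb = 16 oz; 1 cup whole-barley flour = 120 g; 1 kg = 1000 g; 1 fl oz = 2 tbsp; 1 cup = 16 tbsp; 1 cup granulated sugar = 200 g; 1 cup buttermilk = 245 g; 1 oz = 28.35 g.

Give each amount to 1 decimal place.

Scaling factor: 14/6 = 7/3.
shredded cheddar: 750 g × 7/3 ÷ 28.35 g/oz ≈ 61.7 oz
granulated sugar: (1 cup + 8 tbsp = 1.5 cup) × 7/3 × 200 g/cup = 700.0 g
whole-barley flour: 1.75 cup × 7/3 × 120 g/cup ÷ 1000 g/kg ≈ 0.5 kg
buttermilk: 3 tbsp × 7/3 ÷ 16 tbsp/cup × 245 g/cup ≈ 107.2 g

shredded cheddar: 61.7 oz; granulated sugar: 700.0 g; whole-barley flour: 0.5 kg; buttermilk: 107.2 g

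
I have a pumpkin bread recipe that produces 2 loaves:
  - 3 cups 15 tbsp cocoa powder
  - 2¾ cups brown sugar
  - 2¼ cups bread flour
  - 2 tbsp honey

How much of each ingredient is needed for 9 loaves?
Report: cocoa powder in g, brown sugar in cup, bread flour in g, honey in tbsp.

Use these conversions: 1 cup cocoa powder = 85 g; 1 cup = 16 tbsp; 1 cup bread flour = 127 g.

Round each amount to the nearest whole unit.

Scaling factor: 9/2 = 4.5.
cocoa powder: (3 cup + 15 tbsp = 3.9375 cup) × 9/2 × 85 g/cup ≈ 1506 g
brown sugar: 2.75 cup × 9/2 ≈ 12 cup
bread flour: 2.25 cup × 9/2 × 127 g/cup ≈ 1286 g
honey: 2 tbsp × 9/2 = 9 tbsp

cocoa powder: 1506 g; brown sugar: 12 cup; bread flour: 1286 g; honey: 9 tbsp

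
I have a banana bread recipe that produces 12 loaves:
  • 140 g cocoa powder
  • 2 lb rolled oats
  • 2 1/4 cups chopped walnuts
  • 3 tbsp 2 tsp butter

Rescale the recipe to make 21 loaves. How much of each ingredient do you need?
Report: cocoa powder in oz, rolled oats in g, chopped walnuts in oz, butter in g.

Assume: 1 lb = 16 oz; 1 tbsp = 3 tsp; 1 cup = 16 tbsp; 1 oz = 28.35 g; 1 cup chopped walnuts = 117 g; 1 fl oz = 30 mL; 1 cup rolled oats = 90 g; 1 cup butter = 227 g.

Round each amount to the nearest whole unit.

cocoa powder: 9 oz; rolled oats: 1588 g; chopped walnuts: 16 oz; butter: 91 g

Scaling factor: 21/12 = 7/4 = 1.75.
cocoa powder: 140 g × 7/4 ÷ 28.35 g/oz ≈ 9 oz
rolled oats: 2 lb × 7/4 × 16 oz/lb × 28.35 g/oz ≈ 1588 g
chopped walnuts: 2.25 cup × 7/4 × 117 g/cup ÷ 28.35 g/oz ≈ 16 oz
butter: (3 tbsp + 2 tsp = 11/3 tbsp) × 7/4 ÷ 16 tbsp/cup × 227 g/cup ≈ 91 g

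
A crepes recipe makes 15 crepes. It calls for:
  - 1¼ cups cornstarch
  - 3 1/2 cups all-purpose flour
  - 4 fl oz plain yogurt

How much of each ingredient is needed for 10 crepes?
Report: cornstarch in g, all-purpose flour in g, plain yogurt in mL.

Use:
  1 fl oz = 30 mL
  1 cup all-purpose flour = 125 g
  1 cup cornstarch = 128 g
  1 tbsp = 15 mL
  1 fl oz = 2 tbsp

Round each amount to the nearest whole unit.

Scaling factor: 10/15 = 2/3.
cornstarch: 1.25 cup × 2/3 × 128 g/cup ≈ 107 g
all-purpose flour: 3.5 cup × 2/3 × 125 g/cup ≈ 292 g
plain yogurt: 4 fl oz × 2/3 × 30 mL/fl oz = 80 mL

cornstarch: 107 g; all-purpose flour: 292 g; plain yogurt: 80 mL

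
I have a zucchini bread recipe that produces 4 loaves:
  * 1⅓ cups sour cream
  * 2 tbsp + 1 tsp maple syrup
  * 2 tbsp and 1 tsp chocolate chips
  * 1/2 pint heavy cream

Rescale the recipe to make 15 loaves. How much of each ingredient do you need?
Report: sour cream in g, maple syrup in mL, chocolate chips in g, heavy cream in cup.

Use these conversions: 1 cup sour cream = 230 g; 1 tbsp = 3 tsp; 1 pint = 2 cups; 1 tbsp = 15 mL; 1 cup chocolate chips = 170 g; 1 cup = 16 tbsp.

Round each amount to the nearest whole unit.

sour cream: 1150 g; maple syrup: 131 mL; chocolate chips: 93 g; heavy cream: 4 cup

Scaling factor: 15/4 = 3.75.
sour cream: 4/3 cup × 15/4 × 230 g/cup = 1150 g
maple syrup: (2 tbsp + 1 tsp = 7/3 tbsp) × 15/4 × 15 mL/tbsp ≈ 131 mL
chocolate chips: (2 tbsp + 1 tsp = 7/3 tbsp) × 15/4 ÷ 16 tbsp/cup × 170 g/cup ≈ 93 g
heavy cream: 0.5 pint × 15/4 × 2 cup/pint ≈ 4 cup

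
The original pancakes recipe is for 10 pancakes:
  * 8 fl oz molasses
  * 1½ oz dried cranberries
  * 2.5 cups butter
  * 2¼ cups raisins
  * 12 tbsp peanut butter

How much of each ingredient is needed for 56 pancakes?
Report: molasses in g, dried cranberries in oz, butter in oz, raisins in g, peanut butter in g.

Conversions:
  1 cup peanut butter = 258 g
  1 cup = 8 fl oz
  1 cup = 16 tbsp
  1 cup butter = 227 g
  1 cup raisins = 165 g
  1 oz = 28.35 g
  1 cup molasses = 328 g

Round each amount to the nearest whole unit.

molasses: 1837 g; dried cranberries: 8 oz; butter: 112 oz; raisins: 2079 g; peanut butter: 1084 g

Scaling factor: 56/10 = 28/5 = 5.6.
molasses: 8 fl oz × 28/5 ÷ 8 fl oz/cup × 328 g/cup ≈ 1837 g
dried cranberries: 1.5 oz × 28/5 ≈ 8 oz
butter: 2.5 cup × 28/5 × 227 g/cup ÷ 28.35 g/oz ≈ 112 oz
raisins: 2.25 cup × 28/5 × 165 g/cup = 2079 g
peanut butter: 12 tbsp × 28/5 ÷ 16 tbsp/cup × 258 g/cup ≈ 1084 g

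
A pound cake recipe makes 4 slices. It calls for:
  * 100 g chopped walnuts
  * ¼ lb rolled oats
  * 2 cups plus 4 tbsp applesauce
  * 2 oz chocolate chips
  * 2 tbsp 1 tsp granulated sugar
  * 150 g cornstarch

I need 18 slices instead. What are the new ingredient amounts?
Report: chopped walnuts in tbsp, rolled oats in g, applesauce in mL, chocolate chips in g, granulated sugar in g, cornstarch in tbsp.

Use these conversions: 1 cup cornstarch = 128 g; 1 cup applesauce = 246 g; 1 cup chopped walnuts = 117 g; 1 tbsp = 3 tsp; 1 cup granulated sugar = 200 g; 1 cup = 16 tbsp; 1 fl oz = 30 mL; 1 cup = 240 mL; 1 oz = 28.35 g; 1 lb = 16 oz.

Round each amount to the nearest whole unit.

chopped walnuts: 62 tbsp; rolled oats: 510 g; applesauce: 2430 mL; chocolate chips: 255 g; granulated sugar: 131 g; cornstarch: 84 tbsp

Scaling factor: 18/4 = 9/2 = 4.5.
chopped walnuts: 100 g × 9/2 ÷ 117 g/cup × 16 tbsp/cup ≈ 62 tbsp
rolled oats: 0.25 lb × 9/2 × 16 oz/lb × 28.35 g/oz ≈ 510 g
applesauce: (2 cup + 4 tbsp = 2.25 cup) × 9/2 × 240 mL/cup = 2430 mL
chocolate chips: 2 oz × 9/2 × 28.35 g/oz ≈ 255 g
granulated sugar: (2 tbsp + 1 tsp = 7/3 tbsp) × 9/2 ÷ 16 tbsp/cup × 200 g/cup ≈ 131 g
cornstarch: 150 g × 9/2 ÷ 128 g/cup × 16 tbsp/cup ≈ 84 tbsp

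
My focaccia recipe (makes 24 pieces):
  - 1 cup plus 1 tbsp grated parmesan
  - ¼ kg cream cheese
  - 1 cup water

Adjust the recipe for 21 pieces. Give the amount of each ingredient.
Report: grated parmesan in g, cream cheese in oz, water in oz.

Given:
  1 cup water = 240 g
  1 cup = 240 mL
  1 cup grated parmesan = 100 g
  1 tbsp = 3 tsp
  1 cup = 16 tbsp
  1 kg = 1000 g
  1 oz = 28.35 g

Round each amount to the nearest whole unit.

Scaling factor: 21/24 = 7/8 = 0.875.
grated parmesan: (1 cup + 1 tbsp = 1.0625 cup) × 7/8 × 100 g/cup ≈ 93 g
cream cheese: 0.25 kg × 7/8 × 1000 g/kg ÷ 28.35 g/oz ≈ 8 oz
water: 1 cup × 7/8 × 240 g/cup ÷ 28.35 g/oz ≈ 7 oz

grated parmesan: 93 g; cream cheese: 8 oz; water: 7 oz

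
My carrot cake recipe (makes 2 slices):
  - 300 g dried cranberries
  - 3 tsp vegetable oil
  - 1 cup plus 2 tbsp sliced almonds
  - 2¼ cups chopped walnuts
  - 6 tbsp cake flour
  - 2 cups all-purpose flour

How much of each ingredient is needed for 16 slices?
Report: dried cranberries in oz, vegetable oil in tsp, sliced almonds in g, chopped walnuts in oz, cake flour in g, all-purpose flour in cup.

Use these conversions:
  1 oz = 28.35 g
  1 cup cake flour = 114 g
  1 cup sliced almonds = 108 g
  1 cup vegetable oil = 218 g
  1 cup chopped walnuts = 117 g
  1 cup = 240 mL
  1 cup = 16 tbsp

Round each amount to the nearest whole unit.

dried cranberries: 85 oz; vegetable oil: 24 tsp; sliced almonds: 972 g; chopped walnuts: 74 oz; cake flour: 342 g; all-purpose flour: 16 cup

Scaling factor: 16/2 = 8.
dried cranberries: 300 g × 8 ÷ 28.35 g/oz ≈ 85 oz
vegetable oil: 3 tsp × 8 = 24 tsp
sliced almonds: (1 cup + 2 tbsp = 1.125 cup) × 8 × 108 g/cup = 972 g
chopped walnuts: 2.25 cup × 8 × 117 g/cup ÷ 28.35 g/oz ≈ 74 oz
cake flour: 6 tbsp × 8 ÷ 16 tbsp/cup × 114 g/cup = 342 g
all-purpose flour: 2 cup × 8 = 16 cup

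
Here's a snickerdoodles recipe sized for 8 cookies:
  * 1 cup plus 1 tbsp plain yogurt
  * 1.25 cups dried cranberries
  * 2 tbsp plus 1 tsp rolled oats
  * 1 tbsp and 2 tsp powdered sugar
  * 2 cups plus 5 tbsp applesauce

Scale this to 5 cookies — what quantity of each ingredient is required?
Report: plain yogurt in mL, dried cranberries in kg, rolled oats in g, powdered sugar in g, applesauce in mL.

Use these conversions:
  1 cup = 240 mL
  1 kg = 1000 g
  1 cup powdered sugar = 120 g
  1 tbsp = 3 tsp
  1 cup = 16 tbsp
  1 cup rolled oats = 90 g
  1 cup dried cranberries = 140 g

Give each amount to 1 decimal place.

plain yogurt: 159.4 mL; dried cranberries: 0.1 kg; rolled oats: 8.2 g; powdered sugar: 7.8 g; applesauce: 346.9 mL

Scaling factor: 5/8 = 0.625.
plain yogurt: (1 cup + 1 tbsp = 1.0625 cup) × 5/8 × 240 mL/cup ≈ 159.4 mL
dried cranberries: 1.25 cup × 5/8 × 140 g/cup ÷ 1000 g/kg ≈ 0.1 kg
rolled oats: (2 tbsp + 1 tsp = 7/3 tbsp) × 5/8 ÷ 16 tbsp/cup × 90 g/cup ≈ 8.2 g
powdered sugar: (1 tbsp + 2 tsp = 5/3 tbsp) × 5/8 ÷ 16 tbsp/cup × 120 g/cup ≈ 7.8 g
applesauce: (2 cup + 5 tbsp = 2.3125 cup) × 5/8 × 240 mL/cup ≈ 346.9 mL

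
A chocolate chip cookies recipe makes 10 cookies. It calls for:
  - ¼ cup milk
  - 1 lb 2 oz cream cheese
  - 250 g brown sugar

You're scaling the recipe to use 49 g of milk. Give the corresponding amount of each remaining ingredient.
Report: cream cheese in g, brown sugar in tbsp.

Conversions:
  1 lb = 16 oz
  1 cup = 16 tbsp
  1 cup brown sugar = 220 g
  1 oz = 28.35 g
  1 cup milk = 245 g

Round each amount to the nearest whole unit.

cream cheese: 408 g; brown sugar: 15 tbsp

The original recipe has 61.25 g of milk, so the scaling factor is 49 ÷ 61.25 = 4/5 = 0.8.
cream cheese: (1 lb + 2 oz = 1.125 lb) × 4/5 × 16 oz/lb × 28.35 g/oz ≈ 408 g
brown sugar: 250 g × 4/5 ÷ 220 g/cup × 16 tbsp/cup ≈ 15 tbsp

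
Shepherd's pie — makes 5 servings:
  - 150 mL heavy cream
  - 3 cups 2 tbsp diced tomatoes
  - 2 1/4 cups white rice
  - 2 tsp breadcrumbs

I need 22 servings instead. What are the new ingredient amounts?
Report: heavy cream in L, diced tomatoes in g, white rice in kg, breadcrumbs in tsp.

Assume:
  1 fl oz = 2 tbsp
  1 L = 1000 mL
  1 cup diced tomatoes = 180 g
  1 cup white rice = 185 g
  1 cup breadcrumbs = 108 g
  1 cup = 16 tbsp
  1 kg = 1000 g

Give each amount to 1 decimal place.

Scaling factor: 22/5 = 4.4.
heavy cream: 150 mL × 22/5 ÷ 1000 mL/L ≈ 0.7 L
diced tomatoes: (3 cup + 2 tbsp = 3.125 cup) × 22/5 × 180 g/cup = 2475.0 g
white rice: 2.25 cup × 22/5 × 185 g/cup ÷ 1000 g/kg ≈ 1.8 kg
breadcrumbs: 2 tsp × 22/5 = 8.8 tsp

heavy cream: 0.7 L; diced tomatoes: 2475.0 g; white rice: 1.8 kg; breadcrumbs: 8.8 tsp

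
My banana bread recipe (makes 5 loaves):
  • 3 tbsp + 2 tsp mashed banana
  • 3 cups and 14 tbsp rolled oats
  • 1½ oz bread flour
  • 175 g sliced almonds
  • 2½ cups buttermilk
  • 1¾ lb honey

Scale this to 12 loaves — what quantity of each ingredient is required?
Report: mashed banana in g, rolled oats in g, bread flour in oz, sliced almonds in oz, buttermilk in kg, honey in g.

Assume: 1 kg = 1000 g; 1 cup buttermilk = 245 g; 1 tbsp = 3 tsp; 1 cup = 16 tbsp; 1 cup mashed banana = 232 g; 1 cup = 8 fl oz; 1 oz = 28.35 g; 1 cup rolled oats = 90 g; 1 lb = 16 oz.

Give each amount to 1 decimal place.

Scaling factor: 12/5 = 2.4.
mashed banana: (3 tbsp + 2 tsp = 11/3 tbsp) × 12/5 ÷ 16 tbsp/cup × 232 g/cup = 127.6 g
rolled oats: (3 cup + 14 tbsp = 3.875 cup) × 12/5 × 90 g/cup = 837.0 g
bread flour: 1.5 oz × 12/5 = 3.6 oz
sliced almonds: 175 g × 12/5 ÷ 28.35 g/oz ≈ 14.8 oz
buttermilk: 2.5 cup × 12/5 × 245 g/cup ÷ 1000 g/kg ≈ 1.5 kg
honey: 1.75 lb × 12/5 × 16 oz/lb × 28.35 g/oz ≈ 1905.1 g

mashed banana: 127.6 g; rolled oats: 837.0 g; bread flour: 3.6 oz; sliced almonds: 14.8 oz; buttermilk: 1.5 kg; honey: 1905.1 g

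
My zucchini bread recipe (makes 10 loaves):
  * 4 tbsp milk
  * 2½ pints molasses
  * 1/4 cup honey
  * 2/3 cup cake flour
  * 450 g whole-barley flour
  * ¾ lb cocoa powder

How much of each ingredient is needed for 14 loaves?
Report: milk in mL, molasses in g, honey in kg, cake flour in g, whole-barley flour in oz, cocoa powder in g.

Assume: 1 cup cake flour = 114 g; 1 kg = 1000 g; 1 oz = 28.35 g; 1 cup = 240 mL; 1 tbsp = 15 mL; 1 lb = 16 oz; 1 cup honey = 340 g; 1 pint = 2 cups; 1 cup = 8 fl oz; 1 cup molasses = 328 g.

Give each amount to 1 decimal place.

milk: 84.0 mL; molasses: 2296.0 g; honey: 0.1 kg; cake flour: 106.4 g; whole-barley flour: 22.2 oz; cocoa powder: 476.3 g

Scaling factor: 14/10 = 7/5 = 1.4.
milk: 4 tbsp × 7/5 × 15 mL/tbsp = 84.0 mL
molasses: 2.5 pint × 7/5 × 2 cup/pint × 328 g/cup = 2296.0 g
honey: 0.25 cup × 7/5 × 340 g/cup ÷ 1000 g/kg ≈ 0.1 kg
cake flour: 2/3 cup × 7/5 × 114 g/cup = 106.4 g
whole-barley flour: 450 g × 7/5 ÷ 28.35 g/oz ≈ 22.2 oz
cocoa powder: 0.75 lb × 7/5 × 16 oz/lb × 28.35 g/oz ≈ 476.3 g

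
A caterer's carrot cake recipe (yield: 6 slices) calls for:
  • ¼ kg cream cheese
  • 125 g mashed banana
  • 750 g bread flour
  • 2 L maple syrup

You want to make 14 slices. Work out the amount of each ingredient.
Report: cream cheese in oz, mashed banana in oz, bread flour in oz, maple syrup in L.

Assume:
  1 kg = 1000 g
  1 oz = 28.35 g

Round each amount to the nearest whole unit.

Scaling factor: 14/6 = 7/3.
cream cheese: 0.25 kg × 7/3 × 1000 g/kg ÷ 28.35 g/oz ≈ 21 oz
mashed banana: 125 g × 7/3 ÷ 28.35 g/oz ≈ 10 oz
bread flour: 750 g × 7/3 ÷ 28.35 g/oz ≈ 62 oz
maple syrup: 2 L × 7/3 ≈ 5 L

cream cheese: 21 oz; mashed banana: 10 oz; bread flour: 62 oz; maple syrup: 5 L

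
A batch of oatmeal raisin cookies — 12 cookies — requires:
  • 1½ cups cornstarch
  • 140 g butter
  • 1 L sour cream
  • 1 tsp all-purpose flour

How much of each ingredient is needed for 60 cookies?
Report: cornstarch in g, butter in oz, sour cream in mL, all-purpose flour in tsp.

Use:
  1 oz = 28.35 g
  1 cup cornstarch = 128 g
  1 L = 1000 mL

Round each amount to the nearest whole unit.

cornstarch: 960 g; butter: 25 oz; sour cream: 5000 mL; all-purpose flour: 5 tsp

Scaling factor: 60/12 = 5.
cornstarch: 1.5 cup × 5 × 128 g/cup = 960 g
butter: 140 g × 5 ÷ 28.35 g/oz ≈ 25 oz
sour cream: 1 L × 5 × 1000 mL/L = 5000 mL
all-purpose flour: 1 tsp × 5 = 5 tsp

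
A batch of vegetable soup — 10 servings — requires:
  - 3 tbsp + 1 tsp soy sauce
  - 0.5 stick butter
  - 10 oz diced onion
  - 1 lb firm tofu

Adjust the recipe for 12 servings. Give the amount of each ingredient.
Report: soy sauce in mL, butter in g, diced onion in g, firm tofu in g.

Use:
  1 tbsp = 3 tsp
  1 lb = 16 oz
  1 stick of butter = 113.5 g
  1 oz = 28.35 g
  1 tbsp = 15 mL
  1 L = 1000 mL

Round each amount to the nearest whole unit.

soy sauce: 60 mL; butter: 68 g; diced onion: 340 g; firm tofu: 544 g

Scaling factor: 12/10 = 6/5 = 1.2.
soy sauce: (3 tbsp + 1 tsp = 10/3 tbsp) × 6/5 × 15 mL/tbsp = 60 mL
butter: 0.5 stick × 6/5 × 113.5 g/stick ≈ 68 g
diced onion: 10 oz × 6/5 × 28.35 g/oz ≈ 340 g
firm tofu: 1 lb × 6/5 × 16 oz/lb × 28.35 g/oz ≈ 544 g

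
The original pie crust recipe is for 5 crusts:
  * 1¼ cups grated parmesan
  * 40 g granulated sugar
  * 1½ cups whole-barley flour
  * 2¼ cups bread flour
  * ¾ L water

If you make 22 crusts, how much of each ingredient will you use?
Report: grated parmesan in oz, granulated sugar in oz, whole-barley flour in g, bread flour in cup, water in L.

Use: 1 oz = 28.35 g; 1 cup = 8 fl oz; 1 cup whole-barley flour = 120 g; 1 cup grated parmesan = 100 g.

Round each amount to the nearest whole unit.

Scaling factor: 22/5 = 4.4.
grated parmesan: 1.25 cup × 22/5 × 100 g/cup ÷ 28.35 g/oz ≈ 19 oz
granulated sugar: 40 g × 22/5 ÷ 28.35 g/oz ≈ 6 oz
whole-barley flour: 1.5 cup × 22/5 × 120 g/cup = 792 g
bread flour: 2.25 cup × 22/5 ≈ 10 cup
water: 0.75 L × 22/5 ≈ 3 L

grated parmesan: 19 oz; granulated sugar: 6 oz; whole-barley flour: 792 g; bread flour: 10 cup; water: 3 L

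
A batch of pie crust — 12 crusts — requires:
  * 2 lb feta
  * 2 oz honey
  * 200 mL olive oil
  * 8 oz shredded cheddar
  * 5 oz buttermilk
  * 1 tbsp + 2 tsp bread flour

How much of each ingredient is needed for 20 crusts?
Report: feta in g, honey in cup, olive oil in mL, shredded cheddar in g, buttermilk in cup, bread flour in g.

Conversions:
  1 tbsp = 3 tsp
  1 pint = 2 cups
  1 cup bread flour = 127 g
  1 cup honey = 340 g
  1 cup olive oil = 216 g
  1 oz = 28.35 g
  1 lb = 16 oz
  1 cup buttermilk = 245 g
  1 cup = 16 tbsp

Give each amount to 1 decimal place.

feta: 1512.0 g; honey: 0.3 cup; olive oil: 333.3 mL; shredded cheddar: 378.0 g; buttermilk: 1.0 cup; bread flour: 22.0 g

Scaling factor: 20/12 = 5/3.
feta: 2 lb × 5/3 × 16 oz/lb × 28.35 g/oz = 1512.0 g
honey: 2 oz × 5/3 × 28.35 g/oz ÷ 340 g/cup ≈ 0.3 cup
olive oil: 200 mL × 5/3 ≈ 333.3 mL
shredded cheddar: 8 oz × 5/3 × 28.35 g/oz = 378.0 g
buttermilk: 5 oz × 5/3 × 28.35 g/oz ÷ 245 g/cup ≈ 1.0 cup
bread flour: (1 tbsp + 2 tsp = 5/3 tbsp) × 5/3 ÷ 16 tbsp/cup × 127 g/cup ≈ 22.0 g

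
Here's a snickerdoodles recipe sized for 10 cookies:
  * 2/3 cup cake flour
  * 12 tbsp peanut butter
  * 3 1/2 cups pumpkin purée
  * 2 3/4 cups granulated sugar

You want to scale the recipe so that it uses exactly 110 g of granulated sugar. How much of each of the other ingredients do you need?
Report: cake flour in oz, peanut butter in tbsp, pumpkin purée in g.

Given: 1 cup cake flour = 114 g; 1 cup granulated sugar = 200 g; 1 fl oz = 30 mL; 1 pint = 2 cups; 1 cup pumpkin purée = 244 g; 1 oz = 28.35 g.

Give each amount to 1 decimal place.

cake flour: 0.5 oz; peanut butter: 2.4 tbsp; pumpkin purée: 170.8 g

The original recipe has 550 g of granulated sugar, so the scaling factor is 110 ÷ 550 = 1/5 = 0.2.
cake flour: 2/3 cup × 1/5 × 114 g/cup ÷ 28.35 g/oz ≈ 0.5 oz
peanut butter: 12 tbsp × 1/5 = 2.4 tbsp
pumpkin purée: 3.5 cup × 1/5 × 244 g/cup = 170.8 g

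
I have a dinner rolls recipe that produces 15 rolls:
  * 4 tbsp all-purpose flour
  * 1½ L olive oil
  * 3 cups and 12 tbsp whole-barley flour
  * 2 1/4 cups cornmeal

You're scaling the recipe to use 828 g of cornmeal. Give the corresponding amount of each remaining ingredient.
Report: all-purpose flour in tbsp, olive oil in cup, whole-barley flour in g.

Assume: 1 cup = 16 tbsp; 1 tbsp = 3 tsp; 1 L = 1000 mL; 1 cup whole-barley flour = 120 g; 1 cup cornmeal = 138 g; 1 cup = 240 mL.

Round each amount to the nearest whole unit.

all-purpose flour: 11 tbsp; olive oil: 17 cup; whole-barley flour: 1200 g

The original recipe has 310.5 g of cornmeal, so the scaling factor is 828 ÷ 310.5 = 8/3.
all-purpose flour: 4 tbsp × 8/3 ≈ 11 tbsp
olive oil: 1.5 L × 8/3 × 1000 mL/L ÷ 240 mL/cup ≈ 17 cup
whole-barley flour: (3 cup + 12 tbsp = 3.75 cup) × 8/3 × 120 g/cup = 1200 g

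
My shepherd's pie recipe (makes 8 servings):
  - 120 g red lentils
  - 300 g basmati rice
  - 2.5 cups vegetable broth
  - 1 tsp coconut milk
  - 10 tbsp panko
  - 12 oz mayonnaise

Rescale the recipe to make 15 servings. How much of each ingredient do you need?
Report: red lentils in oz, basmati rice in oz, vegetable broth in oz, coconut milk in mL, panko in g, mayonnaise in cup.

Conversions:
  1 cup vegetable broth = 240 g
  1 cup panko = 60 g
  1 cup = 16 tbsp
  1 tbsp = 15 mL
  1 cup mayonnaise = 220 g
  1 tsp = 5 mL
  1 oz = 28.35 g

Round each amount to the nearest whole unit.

red lentils: 8 oz; basmati rice: 20 oz; vegetable broth: 40 oz; coconut milk: 9 mL; panko: 70 g; mayonnaise: 3 cup

Scaling factor: 15/8 = 1.875.
red lentils: 120 g × 15/8 ÷ 28.35 g/oz ≈ 8 oz
basmati rice: 300 g × 15/8 ÷ 28.35 g/oz ≈ 20 oz
vegetable broth: 2.5 cup × 15/8 × 240 g/cup ÷ 28.35 g/oz ≈ 40 oz
coconut milk: 1 tsp × 15/8 × 5 mL/tsp ≈ 9 mL
panko: 10 tbsp × 15/8 ÷ 16 tbsp/cup × 60 g/cup ≈ 70 g
mayonnaise: 12 oz × 15/8 × 28.35 g/oz ÷ 220 g/cup ≈ 3 cup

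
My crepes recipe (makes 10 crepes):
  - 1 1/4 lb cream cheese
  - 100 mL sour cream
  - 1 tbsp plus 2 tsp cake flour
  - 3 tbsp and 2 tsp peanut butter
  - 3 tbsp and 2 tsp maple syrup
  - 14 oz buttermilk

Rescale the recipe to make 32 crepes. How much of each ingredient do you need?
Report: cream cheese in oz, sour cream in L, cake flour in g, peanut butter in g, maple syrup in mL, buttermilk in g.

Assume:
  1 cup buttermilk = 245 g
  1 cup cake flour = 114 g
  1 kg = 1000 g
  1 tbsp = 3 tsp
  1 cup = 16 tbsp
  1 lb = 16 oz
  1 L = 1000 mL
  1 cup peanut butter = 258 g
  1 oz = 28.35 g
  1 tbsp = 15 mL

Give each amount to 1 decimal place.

cream cheese: 64.0 oz; sour cream: 0.3 L; cake flour: 38.0 g; peanut butter: 189.2 g; maple syrup: 176.0 mL; buttermilk: 1270.1 g

Scaling factor: 32/10 = 16/5 = 3.2.
cream cheese: 1.25 lb × 16/5 × 16 oz/lb = 64.0 oz
sour cream: 100 mL × 16/5 ÷ 1000 mL/L ≈ 0.3 L
cake flour: (1 tbsp + 2 tsp = 5/3 tbsp) × 16/5 ÷ 16 tbsp/cup × 114 g/cup = 38.0 g
peanut butter: (3 tbsp + 2 tsp = 11/3 tbsp) × 16/5 ÷ 16 tbsp/cup × 258 g/cup = 189.2 g
maple syrup: (3 tbsp + 2 tsp = 11/3 tbsp) × 16/5 × 15 mL/tbsp = 176.0 mL
buttermilk: 14 oz × 16/5 × 28.35 g/oz ≈ 1270.1 g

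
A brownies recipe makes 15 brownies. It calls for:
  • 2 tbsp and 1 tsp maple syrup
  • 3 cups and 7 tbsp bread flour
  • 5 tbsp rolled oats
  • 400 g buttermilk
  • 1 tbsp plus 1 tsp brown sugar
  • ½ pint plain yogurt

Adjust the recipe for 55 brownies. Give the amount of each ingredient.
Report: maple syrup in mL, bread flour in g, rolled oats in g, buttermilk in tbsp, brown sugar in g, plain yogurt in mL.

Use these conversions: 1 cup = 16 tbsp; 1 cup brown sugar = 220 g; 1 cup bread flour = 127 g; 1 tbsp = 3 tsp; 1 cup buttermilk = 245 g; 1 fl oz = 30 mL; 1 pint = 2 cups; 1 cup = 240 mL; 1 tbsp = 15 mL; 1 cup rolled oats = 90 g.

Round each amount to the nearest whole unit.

maple syrup: 128 mL; bread flour: 1601 g; rolled oats: 103 g; buttermilk: 96 tbsp; brown sugar: 67 g; plain yogurt: 880 mL

Scaling factor: 55/15 = 11/3.
maple syrup: (2 tbsp + 1 tsp = 7/3 tbsp) × 11/3 × 15 mL/tbsp ≈ 128 mL
bread flour: (3 cup + 7 tbsp = 3.4375 cup) × 11/3 × 127 g/cup ≈ 1601 g
rolled oats: 5 tbsp × 11/3 ÷ 16 tbsp/cup × 90 g/cup ≈ 103 g
buttermilk: 400 g × 11/3 ÷ 245 g/cup × 16 tbsp/cup ≈ 96 tbsp
brown sugar: (1 tbsp + 1 tsp = 4/3 tbsp) × 11/3 ÷ 16 tbsp/cup × 220 g/cup ≈ 67 g
plain yogurt: 0.5 pint × 11/3 × 2 cup/pint × 240 mL/cup = 880 mL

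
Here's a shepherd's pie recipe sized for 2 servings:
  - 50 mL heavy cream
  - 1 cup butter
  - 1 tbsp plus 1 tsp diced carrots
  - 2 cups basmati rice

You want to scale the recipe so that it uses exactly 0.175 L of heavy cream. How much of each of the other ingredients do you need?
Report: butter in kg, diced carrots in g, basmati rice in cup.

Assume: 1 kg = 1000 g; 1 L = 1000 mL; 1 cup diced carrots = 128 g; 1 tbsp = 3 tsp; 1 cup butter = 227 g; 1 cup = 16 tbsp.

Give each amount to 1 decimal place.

The original recipe has 0.05 L of heavy cream, so the scaling factor is 0.175 ÷ 0.05 = 7/2 = 3.5.
butter: 1 cup × 7/2 × 227 g/cup ÷ 1000 g/kg ≈ 0.8 kg
diced carrots: (1 tbsp + 1 tsp = 4/3 tbsp) × 7/2 ÷ 16 tbsp/cup × 128 g/cup ≈ 37.3 g
basmati rice: 2 cup × 7/2 = 7.0 cup

butter: 0.8 kg; diced carrots: 37.3 g; basmati rice: 7.0 cup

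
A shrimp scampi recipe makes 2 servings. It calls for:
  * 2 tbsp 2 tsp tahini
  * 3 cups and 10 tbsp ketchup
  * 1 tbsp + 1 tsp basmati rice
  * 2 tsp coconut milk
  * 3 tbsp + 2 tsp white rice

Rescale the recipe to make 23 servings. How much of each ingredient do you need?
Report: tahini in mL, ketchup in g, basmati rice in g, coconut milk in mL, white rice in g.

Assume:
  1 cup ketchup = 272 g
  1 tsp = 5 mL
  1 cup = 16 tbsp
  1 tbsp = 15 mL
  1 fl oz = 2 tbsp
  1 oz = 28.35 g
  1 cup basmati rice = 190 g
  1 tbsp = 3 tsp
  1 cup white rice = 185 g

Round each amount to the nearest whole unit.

Scaling factor: 23/2 = 11.5.
tahini: (2 tbsp + 2 tsp = 8/3 tbsp) × 23/2 × 15 mL/tbsp = 460 mL
ketchup: (3 cup + 10 tbsp = 3.625 cup) × 23/2 × 272 g/cup = 11339 g
basmati rice: (1 tbsp + 1 tsp = 4/3 tbsp) × 23/2 ÷ 16 tbsp/cup × 190 g/cup ≈ 182 g
coconut milk: 2 tsp × 23/2 × 5 mL/tsp = 115 mL
white rice: (3 tbsp + 2 tsp = 11/3 tbsp) × 23/2 ÷ 16 tbsp/cup × 185 g/cup ≈ 488 g

tahini: 460 mL; ketchup: 11339 g; basmati rice: 182 g; coconut milk: 115 mL; white rice: 488 g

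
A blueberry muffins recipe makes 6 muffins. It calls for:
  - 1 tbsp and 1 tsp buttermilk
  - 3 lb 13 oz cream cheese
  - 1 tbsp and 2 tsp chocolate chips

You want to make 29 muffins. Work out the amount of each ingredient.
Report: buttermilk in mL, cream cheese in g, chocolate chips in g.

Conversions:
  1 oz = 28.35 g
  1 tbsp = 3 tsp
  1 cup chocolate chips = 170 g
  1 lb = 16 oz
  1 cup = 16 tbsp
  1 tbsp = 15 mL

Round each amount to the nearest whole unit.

Scaling factor: 29/6.
buttermilk: (1 tbsp + 1 tsp = 4/3 tbsp) × 29/6 × 15 mL/tbsp ≈ 97 mL
cream cheese: (3 lb + 13 oz = 3.8125 lb) × 29/6 × 16 oz/lb × 28.35 g/oz ≈ 8359 g
chocolate chips: (1 tbsp + 2 tsp = 5/3 tbsp) × 29/6 ÷ 16 tbsp/cup × 170 g/cup ≈ 86 g

buttermilk: 97 mL; cream cheese: 8359 g; chocolate chips: 86 g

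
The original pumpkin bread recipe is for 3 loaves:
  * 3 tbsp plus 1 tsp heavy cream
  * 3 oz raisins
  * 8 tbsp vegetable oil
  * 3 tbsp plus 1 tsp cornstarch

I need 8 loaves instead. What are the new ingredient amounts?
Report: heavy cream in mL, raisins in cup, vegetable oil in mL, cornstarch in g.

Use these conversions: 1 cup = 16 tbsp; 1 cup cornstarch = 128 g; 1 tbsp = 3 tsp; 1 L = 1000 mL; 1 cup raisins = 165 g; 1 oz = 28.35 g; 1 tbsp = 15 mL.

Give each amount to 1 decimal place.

Scaling factor: 8/3.
heavy cream: (3 tbsp + 1 tsp = 10/3 tbsp) × 8/3 × 15 mL/tbsp ≈ 133.3 mL
raisins: 3 oz × 8/3 × 28.35 g/oz ÷ 165 g/cup ≈ 1.4 cup
vegetable oil: 8 tbsp × 8/3 × 15 mL/tbsp = 320.0 mL
cornstarch: (3 tbsp + 1 tsp = 10/3 tbsp) × 8/3 ÷ 16 tbsp/cup × 128 g/cup ≈ 71.1 g

heavy cream: 133.3 mL; raisins: 1.4 cup; vegetable oil: 320.0 mL; cornstarch: 71.1 g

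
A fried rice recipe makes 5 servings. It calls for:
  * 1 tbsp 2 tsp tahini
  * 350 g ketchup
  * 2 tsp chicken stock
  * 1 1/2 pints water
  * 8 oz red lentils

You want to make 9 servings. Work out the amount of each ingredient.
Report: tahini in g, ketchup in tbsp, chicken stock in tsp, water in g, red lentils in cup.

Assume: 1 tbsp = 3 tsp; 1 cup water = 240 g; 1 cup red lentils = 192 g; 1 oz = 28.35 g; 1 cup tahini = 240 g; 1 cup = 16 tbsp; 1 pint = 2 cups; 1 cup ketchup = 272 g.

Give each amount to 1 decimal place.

Scaling factor: 9/5 = 1.8.
tahini: (1 tbsp + 2 tsp = 5/3 tbsp) × 9/5 ÷ 16 tbsp/cup × 240 g/cup = 45.0 g
ketchup: 350 g × 9/5 ÷ 272 g/cup × 16 tbsp/cup ≈ 37.1 tbsp
chicken stock: 2 tsp × 9/5 = 3.6 tsp
water: 1.5 pint × 9/5 × 2 cup/pint × 240 g/cup = 1296.0 g
red lentils: 8 oz × 9/5 × 28.35 g/oz ÷ 192 g/cup ≈ 2.1 cup

tahini: 45.0 g; ketchup: 37.1 tbsp; chicken stock: 3.6 tsp; water: 1296.0 g; red lentils: 2.1 cup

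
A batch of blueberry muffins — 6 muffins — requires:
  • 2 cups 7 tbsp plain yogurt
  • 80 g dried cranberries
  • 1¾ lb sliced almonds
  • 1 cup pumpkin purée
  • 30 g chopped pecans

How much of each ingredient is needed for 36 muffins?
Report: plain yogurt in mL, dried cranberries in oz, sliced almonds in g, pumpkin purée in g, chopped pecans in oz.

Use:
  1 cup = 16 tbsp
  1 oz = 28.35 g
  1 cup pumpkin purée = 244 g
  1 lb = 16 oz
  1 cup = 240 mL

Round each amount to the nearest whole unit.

Scaling factor: 36/6 = 6.
plain yogurt: (2 cup + 7 tbsp = 2.4375 cup) × 6 × 240 mL/cup = 3510 mL
dried cranberries: 80 g × 6 ÷ 28.35 g/oz ≈ 17 oz
sliced almonds: 1.75 lb × 6 × 16 oz/lb × 28.35 g/oz ≈ 4763 g
pumpkin purée: 1 cup × 6 × 244 g/cup = 1464 g
chopped pecans: 30 g × 6 ÷ 28.35 g/oz ≈ 6 oz

plain yogurt: 3510 mL; dried cranberries: 17 oz; sliced almonds: 4763 g; pumpkin purée: 1464 g; chopped pecans: 6 oz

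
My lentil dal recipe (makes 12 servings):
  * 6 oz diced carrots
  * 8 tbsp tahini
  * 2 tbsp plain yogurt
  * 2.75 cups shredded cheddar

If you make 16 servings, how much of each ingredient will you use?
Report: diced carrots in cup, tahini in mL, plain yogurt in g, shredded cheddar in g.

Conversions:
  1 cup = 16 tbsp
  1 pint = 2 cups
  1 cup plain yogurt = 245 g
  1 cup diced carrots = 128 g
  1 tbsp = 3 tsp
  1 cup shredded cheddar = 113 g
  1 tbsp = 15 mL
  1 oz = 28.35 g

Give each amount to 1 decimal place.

diced carrots: 1.8 cup; tahini: 160.0 mL; plain yogurt: 40.8 g; shredded cheddar: 414.3 g

Scaling factor: 16/12 = 4/3.
diced carrots: 6 oz × 4/3 × 28.35 g/oz ÷ 128 g/cup ≈ 1.8 cup
tahini: 8 tbsp × 4/3 × 15 mL/tbsp = 160.0 mL
plain yogurt: 2 tbsp × 4/3 ÷ 16 tbsp/cup × 245 g/cup ≈ 40.8 g
shredded cheddar: 2.75 cup × 4/3 × 113 g/cup ≈ 414.3 g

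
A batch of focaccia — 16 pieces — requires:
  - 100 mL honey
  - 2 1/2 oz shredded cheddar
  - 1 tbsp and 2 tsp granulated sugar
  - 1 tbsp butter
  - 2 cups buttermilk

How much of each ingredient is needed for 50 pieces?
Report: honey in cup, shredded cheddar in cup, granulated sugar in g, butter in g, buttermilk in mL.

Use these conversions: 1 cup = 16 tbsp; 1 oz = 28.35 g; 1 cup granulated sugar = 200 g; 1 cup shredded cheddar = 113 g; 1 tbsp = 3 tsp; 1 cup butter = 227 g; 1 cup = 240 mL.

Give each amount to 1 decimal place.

honey: 1.3 cup; shredded cheddar: 2.0 cup; granulated sugar: 65.1 g; butter: 44.3 g; buttermilk: 1500.0 mL

Scaling factor: 50/16 = 25/8 = 3.125.
honey: 100 mL × 25/8 ÷ 240 mL/cup ≈ 1.3 cup
shredded cheddar: 2.5 oz × 25/8 × 28.35 g/oz ÷ 113 g/cup ≈ 2.0 cup
granulated sugar: (1 tbsp + 2 tsp = 5/3 tbsp) × 25/8 ÷ 16 tbsp/cup × 200 g/cup ≈ 65.1 g
butter: 1 tbsp × 25/8 ÷ 16 tbsp/cup × 227 g/cup ≈ 44.3 g
buttermilk: 2 cup × 25/8 × 240 mL/cup = 1500.0 mL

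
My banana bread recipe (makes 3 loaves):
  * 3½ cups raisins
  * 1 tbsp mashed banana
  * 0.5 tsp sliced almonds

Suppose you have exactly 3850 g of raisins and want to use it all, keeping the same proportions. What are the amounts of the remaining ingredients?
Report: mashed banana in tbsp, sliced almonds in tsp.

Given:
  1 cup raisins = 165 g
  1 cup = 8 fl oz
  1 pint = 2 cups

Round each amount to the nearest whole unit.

mashed banana: 7 tbsp; sliced almonds: 3 tsp

The original recipe has 577.5 g of raisins, so the scaling factor is 3850 ÷ 577.5 = 20/3.
mashed banana: 1 tbsp × 20/3 ≈ 7 tbsp
sliced almonds: 0.5 tsp × 20/3 ≈ 3 tsp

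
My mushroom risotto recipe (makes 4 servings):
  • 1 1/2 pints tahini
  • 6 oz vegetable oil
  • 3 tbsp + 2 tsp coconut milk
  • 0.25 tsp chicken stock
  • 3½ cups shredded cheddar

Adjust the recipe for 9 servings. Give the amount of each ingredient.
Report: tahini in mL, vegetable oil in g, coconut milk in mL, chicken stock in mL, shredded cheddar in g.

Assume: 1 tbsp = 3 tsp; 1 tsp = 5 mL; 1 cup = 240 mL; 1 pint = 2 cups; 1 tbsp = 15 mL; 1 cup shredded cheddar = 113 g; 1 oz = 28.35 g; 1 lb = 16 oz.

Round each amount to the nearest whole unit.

Scaling factor: 9/4 = 2.25.
tahini: 1.5 pint × 9/4 × 2 cup/pint × 240 mL/cup = 1620 mL
vegetable oil: 6 oz × 9/4 × 28.35 g/oz ≈ 383 g
coconut milk: (3 tbsp + 2 tsp = 11/3 tbsp) × 9/4 × 15 mL/tbsp ≈ 124 mL
chicken stock: 0.25 tsp × 9/4 × 5 mL/tsp ≈ 3 mL
shredded cheddar: 3.5 cup × 9/4 × 113 g/cup ≈ 890 g

tahini: 1620 mL; vegetable oil: 383 g; coconut milk: 124 mL; chicken stock: 3 mL; shredded cheddar: 890 g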